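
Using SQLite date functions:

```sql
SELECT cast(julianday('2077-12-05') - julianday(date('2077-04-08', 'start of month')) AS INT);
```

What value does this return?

248

`start of month` rewinds 2077-04-08 to 2077-04-01.
29 days remain in April 2077 after the 1st (30 − 1).
Full months from May 2077 through November 2077 contribute their day counts.
Then 5 days into December 2077.
Total: 29 + 31 + 30 + 31 + 31 + 30 + 31 + 30 + 5 = 248.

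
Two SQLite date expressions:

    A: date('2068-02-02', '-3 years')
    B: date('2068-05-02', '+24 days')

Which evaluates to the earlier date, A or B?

A

A = 2065-02-02.
B = 2068-05-26.
A is earlier.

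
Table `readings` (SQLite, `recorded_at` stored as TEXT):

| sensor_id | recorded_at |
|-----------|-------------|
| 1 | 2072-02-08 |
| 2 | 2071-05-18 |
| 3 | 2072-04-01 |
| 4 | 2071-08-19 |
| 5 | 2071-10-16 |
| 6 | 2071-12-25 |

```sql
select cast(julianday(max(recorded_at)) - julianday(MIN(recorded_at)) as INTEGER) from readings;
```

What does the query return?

319

MIN = 2071-05-18, MAX = 2072-04-01.
13 days remain in May 2071 after the 18th (31 − 18).
Full months from June 2071 through March 2072 contribute their day counts.
Then 1 day into April 2072.
Total: 13 + 30 + 31 + 31 + 30 + 31 + 30 + 31 + 31 + 29 + 31 + 1 = 319.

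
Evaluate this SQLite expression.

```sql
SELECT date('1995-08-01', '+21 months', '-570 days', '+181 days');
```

Adding +21 months to 1995-08-01 gives 1997-05-01.
Applying '-570 days' to 1997-05-01: counting 570 days back gives 1995-10-09.
Applying '+181 days' to 1995-10-09: counting 181 days forward gives 1996-04-07.

1996-04-07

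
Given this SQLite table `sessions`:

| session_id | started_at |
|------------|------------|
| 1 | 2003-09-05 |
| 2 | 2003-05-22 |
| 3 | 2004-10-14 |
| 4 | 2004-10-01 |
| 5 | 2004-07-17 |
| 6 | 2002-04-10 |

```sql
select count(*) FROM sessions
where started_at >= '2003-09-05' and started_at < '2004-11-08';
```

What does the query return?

4

Rows in [2003-09-05, 2004-11-08): 2003-09-05, 2004-10-14, 2004-10-01, 2004-07-17 → 4 rows.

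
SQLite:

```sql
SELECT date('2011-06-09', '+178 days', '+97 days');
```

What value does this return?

Applying '+178 days' to 2011-06-09: counting 178 days forward gives 2011-12-04.
Applying '+97 days' to 2011-12-04: counting 97 days forward gives 2012-03-10.

2012-03-10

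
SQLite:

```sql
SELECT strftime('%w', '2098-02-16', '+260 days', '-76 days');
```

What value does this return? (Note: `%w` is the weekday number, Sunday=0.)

2

First apply '+260 days', '-76 days': 2098-02-16 → 2098-08-19.
2098-08-19 is a Tuesday; with Sunday=0 that is 2.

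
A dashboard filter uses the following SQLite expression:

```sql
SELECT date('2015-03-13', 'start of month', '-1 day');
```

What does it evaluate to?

2015-02-28

`start of month` rewinds 2015-03-13 to 2015-03-01.
Going back 1 day from 2015-03-01 reaches 2015-02-28 (last day of February, 28 days).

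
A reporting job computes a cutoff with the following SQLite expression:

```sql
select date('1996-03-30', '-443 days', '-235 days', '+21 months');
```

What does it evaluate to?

1996-02-22

Applying '-443 days' to 1996-03-30: counting 443 days back gives 1995-01-12.
Applying '-235 days' to 1995-01-12: counting 235 days back gives 1994-05-22.
Adding +21 months to 1994-05-22 gives 1996-02-22.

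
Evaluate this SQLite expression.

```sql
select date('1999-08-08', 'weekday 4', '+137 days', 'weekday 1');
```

1999-12-27

`weekday 4` advances to the next Thursday; 1999-08-08 is a Sunday, so it moves forward to 1999-08-12.
Applying '+137 days' to 1999-08-12: counting 137 days forward gives 1999-12-27.
`weekday 1` advances to the next Monday; 1999-12-27 is already a Monday, so it stays at 1999-12-27.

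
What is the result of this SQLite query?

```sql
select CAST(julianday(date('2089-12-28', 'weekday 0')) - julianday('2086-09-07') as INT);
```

1212

`weekday 0` advances to the next Sunday; 2089-12-28 is a Wednesday, so it moves forward to 2090-01-01.
23 days remain in September 2086 after the 7th (30 − 7).
Full months from October 2086 through December 2089 contribute their day counts.
Then 1 day into January 2090.
Total: 23 + 31 + 30 + 31 + 31 + 28 + 31 + 30 + 31 + 30 + 31 + 31 + 30 + 31 + 30 + 31 + 31 + 29 + 31 + 30 + 31 + 30 + 31 + 31 + 30 + 31 + 30 + 31 + 31 + 28 + 31 + 30 + 31 + 30 + 31 + 31 + 30 + 31 + 30 + 31 + 1 = 1212.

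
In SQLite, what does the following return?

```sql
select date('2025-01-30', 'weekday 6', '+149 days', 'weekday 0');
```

`weekday 6` advances to the next Saturday; 2025-01-30 is a Thursday, so it moves forward to 2025-02-01.
Applying '+149 days' to 2025-02-01: counting 149 days forward gives 2025-06-30.
`weekday 0` advances to the next Sunday; 2025-06-30 is a Monday, so it moves forward to 2025-07-06.

2025-07-06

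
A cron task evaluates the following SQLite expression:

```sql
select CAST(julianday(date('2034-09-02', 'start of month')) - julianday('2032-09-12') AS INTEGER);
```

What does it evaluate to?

719

`start of month` rewinds 2034-09-02 to 2034-09-01.
18 days remain in September 2032 after the 12th (30 − 12).
Full months from October 2032 through August 2034 contribute their day counts.
Then 1 day into September 2034.
Total: 18 + 31 + 30 + 31 + 31 + 28 + 31 + 30 + 31 + 30 + 31 + 31 + 30 + 31 + 30 + 31 + 31 + 28 + 31 + 30 + 31 + 30 + 31 + 31 + 1 = 719.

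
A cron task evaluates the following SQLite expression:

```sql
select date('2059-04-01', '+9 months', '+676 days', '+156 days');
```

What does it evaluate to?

2062-04-12

Adding +9 months to 2059-04-01 gives 2060-01-01.
Applying '+676 days' to 2060-01-01: counting 676 days forward gives 2061-11-07.
Applying '+156 days' to 2061-11-07: counting 156 days forward gives 2062-04-12.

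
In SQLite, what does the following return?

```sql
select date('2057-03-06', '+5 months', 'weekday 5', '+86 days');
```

2057-11-04

Adding +5 months to 2057-03-06 gives 2057-08-06.
`weekday 5` advances to the next Friday; 2057-08-06 is a Monday, so it moves forward to 2057-08-10.
Applying '+86 days' to 2057-08-10: counting 86 days forward gives 2057-11-04.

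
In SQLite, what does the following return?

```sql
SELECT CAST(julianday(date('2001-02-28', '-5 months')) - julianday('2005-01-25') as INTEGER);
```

Adding -5 months to 2001-02-28 gives 2000-09-28.
2 days remain in September 2000 after the 28th (30 − 28).
Full months from October 2000 through December 2004 contribute their day counts.
Then 25 days into January 2005.
Total: 2 + 31 + 30 + 31 + 31 + 28 + 31 + 30 + 31 + 30 + 31 + 31 + 30 + 31 + 30 + 31 + 31 + 28 + 31 + 30 + 31 + 30 + 31 + 31 + 30 + 31 + 30 + 31 + 31 + 28 + 31 + 30 + 31 + 30 + 31 + 31 + 30 + 31 + 30 + 31 + 31 + 29 + 31 + 30 + 31 + 30 + 31 + 31 + 30 + 31 + 30 + 31 + 25 = 1580.
The subtraction is earlier − later, so the result is −1580 → -1580.

-1580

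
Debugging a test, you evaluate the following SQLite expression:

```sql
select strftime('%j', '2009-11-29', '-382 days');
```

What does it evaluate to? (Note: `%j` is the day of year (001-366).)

317

First apply '-382 days': 2009-11-29 → 2008-11-12.
Day-of-year for 2008-11-12: days since 2008-01-01 inclusive = 317, zero-padded to 317.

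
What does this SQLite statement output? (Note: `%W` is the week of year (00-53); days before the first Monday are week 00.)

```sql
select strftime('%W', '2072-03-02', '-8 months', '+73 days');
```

36

First apply '-8 months', '+73 days': 2072-03-02 → 2071-09-13.
2071-09-13 is a Sunday. SQLite's %W counts Mondays since the year started; the result is 36.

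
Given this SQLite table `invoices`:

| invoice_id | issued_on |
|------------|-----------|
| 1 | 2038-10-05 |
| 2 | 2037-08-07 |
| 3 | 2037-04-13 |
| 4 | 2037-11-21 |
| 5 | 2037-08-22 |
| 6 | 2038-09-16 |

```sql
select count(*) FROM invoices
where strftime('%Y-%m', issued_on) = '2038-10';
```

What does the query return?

Rows with year-month 2038-10: 2038-10-05 → 1.

1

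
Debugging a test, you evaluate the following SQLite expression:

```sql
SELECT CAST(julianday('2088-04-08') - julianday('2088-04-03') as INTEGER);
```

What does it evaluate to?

Both dates are in April 2088: 8 − 3 = 5.

5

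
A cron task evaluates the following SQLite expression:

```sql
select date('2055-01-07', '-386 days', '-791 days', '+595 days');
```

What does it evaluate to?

2053-06-04

Applying '-386 days' to 2055-01-07: counting 386 days back gives 2053-12-17.
Applying '-791 days' to 2053-12-17: counting 791 days back gives 2051-10-18.
Applying '+595 days' to 2051-10-18: counting 595 days forward gives 2053-06-04.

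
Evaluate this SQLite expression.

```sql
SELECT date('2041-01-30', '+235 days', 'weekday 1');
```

2041-09-23

Applying '+235 days' to 2041-01-30: counting 235 days forward gives 2041-09-22.
`weekday 1` advances to the next Monday; 2041-09-22 is a Sunday, so it moves forward to 2041-09-23.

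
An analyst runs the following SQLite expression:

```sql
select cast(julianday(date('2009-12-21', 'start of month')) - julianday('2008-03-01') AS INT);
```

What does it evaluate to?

`start of month` rewinds 2009-12-21 to 2009-12-01.
30 days remain in March 2008 after the 1st (31 − 1).
Full months from April 2008 through November 2009 contribute their day counts.
Then 1 day into December 2009.
Total: 30 + 30 + 31 + 30 + 31 + 31 + 30 + 31 + 30 + 31 + 31 + 28 + 31 + 30 + 31 + 30 + 31 + 31 + 30 + 31 + 30 + 1 = 640.

640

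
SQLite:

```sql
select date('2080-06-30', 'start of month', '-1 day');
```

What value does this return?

2080-05-31

`start of month` rewinds 2080-06-30 to 2080-06-01.
Going back 1 day from 2080-06-01 reaches 2080-05-31 (last day of May, 31 days).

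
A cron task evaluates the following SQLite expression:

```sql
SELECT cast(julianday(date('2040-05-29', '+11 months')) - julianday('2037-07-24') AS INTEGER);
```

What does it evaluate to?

1375

Adding +11 months to 2040-05-29 gives 2041-04-29.
7 days remain in July 2037 after the 24th (31 − 24).
Full months from August 2037 through March 2041 contribute their day counts.
Then 29 days into April 2041.
Total: 7 + 31 + 30 + 31 + 30 + 31 + 31 + 28 + 31 + 30 + 31 + 30 + 31 + 31 + 30 + 31 + 30 + 31 + 31 + 28 + 31 + 30 + 31 + 30 + 31 + 31 + 30 + 31 + 30 + 31 + 31 + 29 + 31 + 30 + 31 + 30 + 31 + 31 + 30 + 31 + 30 + 31 + 31 + 28 + 31 + 29 = 1375.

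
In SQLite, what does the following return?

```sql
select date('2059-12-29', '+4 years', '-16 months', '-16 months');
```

Adding +4 years to 2059-12-29 gives 2063-12-29.
Adding -16 months to 2063-12-29 gives 2062-08-29.
Adding -16 months to 2062-08-29 gives 2061-04-29.

2061-04-29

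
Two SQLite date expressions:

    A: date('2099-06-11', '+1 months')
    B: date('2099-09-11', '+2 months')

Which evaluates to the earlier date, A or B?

A = 2099-07-11.
B = 2099-11-11.
A is earlier.

A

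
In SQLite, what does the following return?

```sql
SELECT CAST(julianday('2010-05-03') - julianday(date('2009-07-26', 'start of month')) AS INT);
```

306

`start of month` rewinds 2009-07-26 to 2009-07-01.
30 days remain in July 2009 after the 1st (31 − 1).
Full months from August 2009 through April 2010 contribute their day counts.
Then 3 days into May 2010.
Total: 30 + 31 + 30 + 31 + 30 + 31 + 31 + 28 + 31 + 30 + 3 = 306.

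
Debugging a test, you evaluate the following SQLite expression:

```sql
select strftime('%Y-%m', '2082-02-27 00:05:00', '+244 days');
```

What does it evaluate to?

2082-10

First apply '+244 days': 2082-02-27 00:05:00 → 2082-10-29 00:05:00.
`%Y-%m` extracts the year-month: 2082-10.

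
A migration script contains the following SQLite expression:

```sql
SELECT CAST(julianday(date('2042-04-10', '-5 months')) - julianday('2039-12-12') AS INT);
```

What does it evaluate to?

Adding -5 months to 2042-04-10 gives 2041-11-10.
19 days remain in December 2039 after the 12th (31 − 12).
Full months from January 2040 through October 2041 contribute their day counts.
Then 10 days into November 2041.
Total: 19 + 31 + 29 + 31 + 30 + 31 + 30 + 31 + 31 + 30 + 31 + 30 + 31 + 31 + 28 + 31 + 30 + 31 + 30 + 31 + 31 + 30 + 31 + 10 = 699.

699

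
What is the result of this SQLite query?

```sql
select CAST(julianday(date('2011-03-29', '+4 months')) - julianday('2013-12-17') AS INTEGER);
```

-872

Adding +4 months to 2011-03-29 gives 2011-07-29.
2 days remain in July 2011 after the 29th (31 − 29).
Full months from August 2011 through November 2013 contribute their day counts.
Then 17 days into December 2013.
Total: 2 + 31 + 30 + 31 + 30 + 31 + 31 + 29 + 31 + 30 + 31 + 30 + 31 + 31 + 30 + 31 + 30 + 31 + 31 + 28 + 31 + 30 + 31 + 30 + 31 + 31 + 30 + 31 + 30 + 17 = 872.
The subtraction is earlier − later, so the result is −872 → -872.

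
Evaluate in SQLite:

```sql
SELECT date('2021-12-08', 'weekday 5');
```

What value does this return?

`weekday 5` advances to the next Friday; 2021-12-08 is a Wednesday, so it moves forward to 2021-12-10.

2021-12-10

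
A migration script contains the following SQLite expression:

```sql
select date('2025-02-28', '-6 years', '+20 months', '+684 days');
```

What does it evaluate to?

Adding -6 years to 2025-02-28 gives 2019-02-28.
Adding +20 months to 2019-02-28 gives 2020-10-28.
Applying '+684 days' to 2020-10-28: counting 684 days forward gives 2022-09-12.

2022-09-12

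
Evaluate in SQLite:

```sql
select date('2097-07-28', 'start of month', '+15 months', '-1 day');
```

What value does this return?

`start of month` rewinds 2097-07-28 to 2097-07-01.
Adding +15 months to 2097-07-01 gives 2098-10-01.
Going back 1 day from 2098-10-01 reaches 2098-09-30 (last day of September, 30 days).

2098-09-30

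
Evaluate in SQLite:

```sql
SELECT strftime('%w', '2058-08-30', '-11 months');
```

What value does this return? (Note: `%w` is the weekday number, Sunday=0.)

0

First apply '-11 months': 2058-08-30 → 2057-09-30.
2057-09-30 is a Sunday; with Sunday=0 that is 0.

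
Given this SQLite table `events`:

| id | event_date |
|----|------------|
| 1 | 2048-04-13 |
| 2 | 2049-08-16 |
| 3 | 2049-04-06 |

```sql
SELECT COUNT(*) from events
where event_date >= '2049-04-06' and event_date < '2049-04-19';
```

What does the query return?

1

Rows in [2049-04-06, 2049-04-19): 2049-04-06 → 1 row.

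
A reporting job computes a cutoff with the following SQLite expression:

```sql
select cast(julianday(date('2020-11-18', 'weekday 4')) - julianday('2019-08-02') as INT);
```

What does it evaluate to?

475

`weekday 4` advances to the next Thursday; 2020-11-18 is a Wednesday, so it moves forward to 2020-11-19.
29 days remain in August 2019 after the 2nd (31 − 2).
Full months from September 2019 through October 2020 contribute their day counts.
Then 19 days into November 2020.
Total: 29 + 30 + 31 + 30 + 31 + 31 + 29 + 31 + 30 + 31 + 30 + 31 + 31 + 30 + 31 + 19 = 475.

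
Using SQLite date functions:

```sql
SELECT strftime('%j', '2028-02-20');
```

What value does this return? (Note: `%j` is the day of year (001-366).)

Day-of-year for 2028-02-20: days since 2028-01-01 inclusive = 51, zero-padded to 051.

051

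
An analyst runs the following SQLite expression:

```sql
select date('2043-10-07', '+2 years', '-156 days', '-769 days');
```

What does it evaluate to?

2043-03-27

Adding +2 years to 2043-10-07 gives 2045-10-07.
Applying '-156 days' to 2045-10-07: counting 156 days back gives 2045-05-04.
Applying '-769 days' to 2045-05-04: counting 769 days back gives 2043-03-27.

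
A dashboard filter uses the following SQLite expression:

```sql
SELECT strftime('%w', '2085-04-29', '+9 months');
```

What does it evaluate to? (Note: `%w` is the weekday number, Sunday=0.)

2

First apply '+9 months': 2085-04-29 → 2086-01-29.
2086-01-29 is a Tuesday; with Sunday=0 that is 2.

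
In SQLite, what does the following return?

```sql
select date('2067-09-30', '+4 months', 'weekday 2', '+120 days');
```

2068-05-30

Adding +4 months to 2067-09-30 gives 2068-01-30.
`weekday 2` advances to the next Tuesday; 2068-01-30 is a Monday, so it moves forward to 2068-01-31.
Applying '+120 days' to 2068-01-31: counting 120 days forward gives 2068-05-30.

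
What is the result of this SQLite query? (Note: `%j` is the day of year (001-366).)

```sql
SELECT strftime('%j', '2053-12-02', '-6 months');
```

First apply '-6 months': 2053-12-02 → 2053-06-02.
Day-of-year for 2053-06-02: days since 2053-01-01 inclusive = 153, zero-padded to 153.

153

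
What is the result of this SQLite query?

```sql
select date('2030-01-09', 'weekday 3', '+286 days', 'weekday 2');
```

`weekday 3` advances to the next Wednesday; 2030-01-09 is already a Wednesday, so it stays at 2030-01-09.
Applying '+286 days' to 2030-01-09: counting 286 days forward gives 2030-10-22.
`weekday 2` advances to the next Tuesday; 2030-10-22 is already a Tuesday, so it stays at 2030-10-22.

2030-10-22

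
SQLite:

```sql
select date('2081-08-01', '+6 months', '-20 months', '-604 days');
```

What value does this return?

Adding +6 months to 2081-08-01 gives 2082-02-01.
Adding -20 months to 2082-02-01 gives 2080-06-01.
Applying '-604 days' to 2080-06-01: counting 604 days back gives 2078-10-06.

2078-10-06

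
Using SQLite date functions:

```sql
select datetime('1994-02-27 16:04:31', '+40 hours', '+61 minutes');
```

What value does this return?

+40 hours from 1994-02-27 16:04:31 is 1994-03-01 08:04:31 (crosses midnight).
61 minutes = 1h 1m; +61 minutes from 1994-03-01 08:04:31 is 1994-03-01 09:05:31.

1994-03-01 09:05:31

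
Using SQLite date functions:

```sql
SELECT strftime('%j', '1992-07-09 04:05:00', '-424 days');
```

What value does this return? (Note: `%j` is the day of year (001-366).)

132

First apply '-424 days': 1992-07-09 04:05:00 → 1991-05-12 04:05:00.
Day-of-year for 1991-05-12: days since 1991-01-01 inclusive = 132, zero-padded to 132.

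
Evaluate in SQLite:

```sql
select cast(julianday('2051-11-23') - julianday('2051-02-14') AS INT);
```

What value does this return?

282

14 days remain in February 2051 after the 14th (28 − 14).
Full months from March 2051 through October 2051 contribute their day counts.
Then 23 days into November 2051.
Total: 14 + 31 + 30 + 31 + 30 + 31 + 31 + 30 + 31 + 23 = 282.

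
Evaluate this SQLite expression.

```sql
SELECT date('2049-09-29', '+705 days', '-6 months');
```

Applying '+705 days' to 2049-09-29: counting 705 days forward gives 2051-09-04.
Adding -6 months to 2051-09-04 gives 2051-03-04.

2051-03-04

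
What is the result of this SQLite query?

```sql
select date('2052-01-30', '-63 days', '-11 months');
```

2050-12-28

Applying '-63 days' to 2052-01-30: counting 63 days back gives 2051-11-28.
Adding -11 months to 2051-11-28 gives 2050-12-28.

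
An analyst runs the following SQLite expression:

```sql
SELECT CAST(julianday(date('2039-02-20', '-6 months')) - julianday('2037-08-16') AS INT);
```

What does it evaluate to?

Adding -6 months to 2039-02-20 gives 2038-08-20.
15 days remain in August 2037 after the 16th (31 − 16).
Full months from September 2037 through July 2038 contribute their day counts.
Then 20 days into August 2038.
Total: 15 + 30 + 31 + 30 + 31 + 31 + 28 + 31 + 30 + 31 + 30 + 31 + 20 = 369.

369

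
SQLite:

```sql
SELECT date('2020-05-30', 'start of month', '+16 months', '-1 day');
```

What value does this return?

2021-08-31

`start of month` rewinds 2020-05-30 to 2020-05-01.
Adding +16 months to 2020-05-01 gives 2021-09-01.
Going back 1 day from 2021-09-01 reaches 2021-08-31 (last day of August, 31 days).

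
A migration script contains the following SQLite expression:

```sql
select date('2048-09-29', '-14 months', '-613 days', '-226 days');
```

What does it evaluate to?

Adding -14 months to 2048-09-29 gives 2047-07-29.
Applying '-613 days' to 2047-07-29: counting 613 days back gives 2045-11-23.
Applying '-226 days' to 2045-11-23: counting 226 days back gives 2045-04-11.

2045-04-11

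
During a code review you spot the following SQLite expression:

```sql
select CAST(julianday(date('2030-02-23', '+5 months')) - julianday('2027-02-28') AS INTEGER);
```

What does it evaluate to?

1241

Adding +5 months to 2030-02-23 gives 2030-07-23.
0 days remain in February 2027 after the 28th (28 − 28).
Full months from March 2027 through June 2030 contribute their day counts.
Then 23 days into July 2030.
Total: 0 + 31 + 30 + 31 + 30 + 31 + 31 + 30 + 31 + 30 + 31 + 31 + 29 + 31 + 30 + 31 + 30 + 31 + 31 + 30 + 31 + 30 + 31 + 31 + 28 + 31 + 30 + 31 + 30 + 31 + 31 + 30 + 31 + 30 + 31 + 31 + 28 + 31 + 30 + 31 + 30 + 23 = 1241.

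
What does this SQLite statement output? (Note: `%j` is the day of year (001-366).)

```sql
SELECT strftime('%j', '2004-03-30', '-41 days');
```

First apply '-41 days': 2004-03-30 → 2004-02-18.
Day-of-year for 2004-02-18: days since 2004-01-01 inclusive = 49, zero-padded to 049.

049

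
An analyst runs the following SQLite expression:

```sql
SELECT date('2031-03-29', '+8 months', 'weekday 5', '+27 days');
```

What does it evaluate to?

Adding +8 months to 2031-03-29 gives 2031-11-29.
`weekday 5` advances to the next Friday; 2031-11-29 is a Saturday, so it moves forward to 2031-12-05.
December 2031 has 31 days; 26 remain after the 5th, so 27 days reach 2032-01-01.

2032-01-01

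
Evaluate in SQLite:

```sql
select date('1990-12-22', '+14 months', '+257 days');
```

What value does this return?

1992-11-05

Adding +14 months to 1990-12-22 gives 1992-02-22.
Applying '+257 days' to 1992-02-22: counting 257 days forward gives 1992-11-05.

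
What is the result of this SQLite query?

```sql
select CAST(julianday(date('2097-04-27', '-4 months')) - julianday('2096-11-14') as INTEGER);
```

43

Adding -4 months to 2097-04-27 gives 2096-12-27.
16 days remain in November 2096 after the 14th (30 − 14).
Then 27 days into December 2096.
Total: 16 + 27 = 43.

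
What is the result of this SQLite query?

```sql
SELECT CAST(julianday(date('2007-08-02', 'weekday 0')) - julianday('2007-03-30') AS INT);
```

128

`weekday 0` advances to the next Sunday; 2007-08-02 is a Thursday, so it moves forward to 2007-08-05.
1 day remains in March 2007 after the 30th (31 − 30).
April 2007: 30 days.
May 2007: 31 days.
June 2007: 30 days.
July 2007: 31 days.
Then 5 days into August 2007.
Total: 1 + 30 + 31 + 30 + 31 + 5 = 128.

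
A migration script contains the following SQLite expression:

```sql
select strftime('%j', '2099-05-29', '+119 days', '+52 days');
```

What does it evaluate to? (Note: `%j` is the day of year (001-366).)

320

First apply '+119 days', '+52 days': 2099-05-29 → 2099-11-16.
Day-of-year for 2099-11-16: days since 2099-01-01 inclusive = 320, zero-padded to 320.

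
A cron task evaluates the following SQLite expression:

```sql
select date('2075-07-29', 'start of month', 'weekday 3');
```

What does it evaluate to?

`start of month` rewinds 2075-07-29 to 2075-07-01.
`weekday 3` advances to the next Wednesday; 2075-07-01 is a Monday, so it moves forward to 2075-07-03.

2075-07-03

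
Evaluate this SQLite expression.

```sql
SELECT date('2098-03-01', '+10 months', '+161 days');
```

Adding +10 months to 2098-03-01 gives 2099-01-01.
Applying '+161 days' to 2099-01-01: counting 161 days forward gives 2099-06-11.

2099-06-11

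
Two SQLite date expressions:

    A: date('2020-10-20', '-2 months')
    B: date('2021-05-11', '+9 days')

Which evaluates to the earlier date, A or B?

A = 2020-08-20.
B = 2021-05-20.
A is earlier.

A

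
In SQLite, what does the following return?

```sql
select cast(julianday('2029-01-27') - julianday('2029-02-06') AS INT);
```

-10

4 days remain in January 2029 after the 27th (31 − 27).
Then 6 days into February 2029.
Total: 4 + 6 = 10.
The subtraction is earlier − later, so the result is −10 → -10.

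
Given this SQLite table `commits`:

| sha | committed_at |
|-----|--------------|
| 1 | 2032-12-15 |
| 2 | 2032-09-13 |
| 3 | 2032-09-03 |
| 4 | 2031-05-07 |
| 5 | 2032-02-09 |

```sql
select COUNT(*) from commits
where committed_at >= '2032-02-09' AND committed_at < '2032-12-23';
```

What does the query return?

Rows in [2032-02-09, 2032-12-23): 2032-12-15, 2032-09-13, 2032-09-03, 2032-02-09 → 4 rows.

4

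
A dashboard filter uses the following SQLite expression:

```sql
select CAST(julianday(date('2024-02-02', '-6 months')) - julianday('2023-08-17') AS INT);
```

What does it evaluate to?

-15

Adding -6 months to 2024-02-02 gives 2023-08-02.
Both dates are in August 2023: 17 − 2 = 15.
The subtraction is earlier − later, so the result is −15 → -15.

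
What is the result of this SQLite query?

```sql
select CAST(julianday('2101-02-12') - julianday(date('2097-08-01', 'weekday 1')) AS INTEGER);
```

1286

`weekday 1` advances to the next Monday; 2097-08-01 is a Thursday, so it moves forward to 2097-08-05.
26 days remain in August 2097 after the 5th (31 − 5).
Full months from September 2097 through January 2101 contribute their day counts.
Then 12 days into February 2101.
Total: 26 + 30 + 31 + 30 + 31 + 31 + 28 + 31 + 30 + 31 + 30 + 31 + 31 + 30 + 31 + 30 + 31 + 31 + 28 + 31 + 30 + 31 + 30 + 31 + 31 + 30 + 31 + 30 + 31 + 31 + 28 + 31 + 30 + 31 + 30 + 31 + 31 + 30 + 31 + 30 + 31 + 31 + 12 = 1286.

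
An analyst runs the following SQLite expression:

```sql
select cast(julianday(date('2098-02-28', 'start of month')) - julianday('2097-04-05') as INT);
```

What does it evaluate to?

`start of month` rewinds 2098-02-28 to 2098-02-01.
25 days remain in April 2097 after the 5th (30 − 5).
Full months from May 2097 through January 2098 contribute their day counts.
Then 1 day into February 2098.
Total: 25 + 31 + 30 + 31 + 31 + 30 + 31 + 30 + 31 + 31 + 1 = 302.

302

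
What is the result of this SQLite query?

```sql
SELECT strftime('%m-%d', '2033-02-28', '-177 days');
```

First apply '-177 days': 2033-02-28 → 2032-09-04.
`%m-%d` extracts the month-day: 09-04.

09-04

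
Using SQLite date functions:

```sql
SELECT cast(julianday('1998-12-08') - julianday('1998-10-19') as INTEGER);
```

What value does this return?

12 days remain in October 1998 after the 19th (31 − 19).
November 1998: 30 days.
Then 8 days into December 1998.
Total: 12 + 30 + 8 = 50.

50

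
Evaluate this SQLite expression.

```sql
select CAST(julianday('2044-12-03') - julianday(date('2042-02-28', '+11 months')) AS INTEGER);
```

675

Adding +11 months to 2042-02-28 gives 2043-01-28.
3 days remain in January 2043 after the 28th (31 − 28).
Full months from February 2043 through November 2044 contribute their day counts.
Then 3 days into December 2044.
Total: 3 + 28 + 31 + 30 + 31 + 30 + 31 + 31 + 30 + 31 + 30 + 31 + 31 + 29 + 31 + 30 + 31 + 30 + 31 + 31 + 30 + 31 + 30 + 3 = 675.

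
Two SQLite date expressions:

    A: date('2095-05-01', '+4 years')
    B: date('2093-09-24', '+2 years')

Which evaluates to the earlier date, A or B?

B

A = 2099-05-01.
B = 2095-09-24.
B is earlier.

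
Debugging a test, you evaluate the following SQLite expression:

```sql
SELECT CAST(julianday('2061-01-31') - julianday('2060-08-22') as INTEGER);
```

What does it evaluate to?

9 days remain in August 2060 after the 22nd (31 − 22).
September 2060: 30 days.
October 2060: 31 days.
November 2060: 30 days.
December 2060: 31 days.
Then 31 days into January 2061.
Total: 9 + 30 + 31 + 30 + 31 + 31 = 162.

162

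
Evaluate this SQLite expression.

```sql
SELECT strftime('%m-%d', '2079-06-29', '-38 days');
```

05-22

First apply '-38 days': 2079-06-29 → 2079-05-22.
`%m-%d` extracts the month-day: 05-22.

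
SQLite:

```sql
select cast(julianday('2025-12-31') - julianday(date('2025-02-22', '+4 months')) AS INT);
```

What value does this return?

192

Adding +4 months to 2025-02-22 gives 2025-06-22.
8 days remain in June 2025 after the 22nd (30 − 22).
July 2025: 31 days.
August 2025: 31 days.
September 2025: 30 days.
October 2025: 31 days.
November 2025: 30 days.
Then 31 days into December 2025.
Total: 8 + 31 + 31 + 30 + 31 + 30 + 31 = 192.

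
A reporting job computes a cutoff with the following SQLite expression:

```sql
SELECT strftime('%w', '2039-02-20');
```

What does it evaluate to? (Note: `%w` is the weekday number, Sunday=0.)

2039-02-20 is a Sunday; with Sunday=0 that is 0.

0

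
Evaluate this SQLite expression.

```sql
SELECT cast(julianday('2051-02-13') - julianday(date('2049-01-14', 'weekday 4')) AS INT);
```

760

`weekday 4` advances to the next Thursday; 2049-01-14 is already a Thursday, so it stays at 2049-01-14.
17 days remain in January 2049 after the 14th (31 − 14).
Full months from February 2049 through January 2051 contribute their day counts.
Then 13 days into February 2051.
Total: 17 + 28 + 31 + 30 + 31 + 30 + 31 + 31 + 30 + 31 + 30 + 31 + 31 + 28 + 31 + 30 + 31 + 30 + 31 + 31 + 30 + 31 + 30 + 31 + 31 + 13 = 760.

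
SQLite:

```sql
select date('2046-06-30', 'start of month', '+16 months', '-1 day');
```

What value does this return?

`start of month` rewinds 2046-06-30 to 2046-06-01.
Adding +16 months to 2046-06-01 gives 2047-10-01.
Going back 1 day from 2047-10-01 reaches 2047-09-30 (last day of September, 30 days).

2047-09-30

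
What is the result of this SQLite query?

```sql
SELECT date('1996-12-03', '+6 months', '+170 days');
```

1997-11-20

Adding +6 months to 1996-12-03 gives 1997-06-03.
Applying '+170 days' to 1997-06-03: counting 170 days forward gives 1997-11-20.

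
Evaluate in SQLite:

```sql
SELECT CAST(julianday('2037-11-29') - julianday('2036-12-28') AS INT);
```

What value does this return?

336

3 days remain in December 2036 after the 28th (31 − 28).
Full months from January 2037 through October 2037 contribute their day counts.
Then 29 days into November 2037.
Total: 3 + 31 + 28 + 31 + 30 + 31 + 30 + 31 + 31 + 30 + 31 + 29 = 336.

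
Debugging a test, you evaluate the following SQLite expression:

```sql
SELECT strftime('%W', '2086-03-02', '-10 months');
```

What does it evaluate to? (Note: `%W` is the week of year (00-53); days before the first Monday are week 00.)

18

First apply '-10 months': 2086-03-02 → 2085-05-02.
2085-05-02 is a Wednesday. SQLite's %W counts Mondays since the year started; the result is 18.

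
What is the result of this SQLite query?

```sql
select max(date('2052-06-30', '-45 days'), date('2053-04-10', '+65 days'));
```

date('2052-06-30', '-45 days') → 2052-05-16.
date('2053-04-10', '+65 days') → 2053-06-14.
Later of the two is 2053-06-14.

2053-06-14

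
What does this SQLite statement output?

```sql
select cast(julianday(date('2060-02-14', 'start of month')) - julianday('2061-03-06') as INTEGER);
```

`start of month` rewinds 2060-02-14 to 2060-02-01.
28 days remain in February 2060 after the 1st (29 − 1).
Full months from March 2060 through February 2061 contribute their day counts.
Then 6 days into March 2061.
Total: 28 + 31 + 30 + 31 + 30 + 31 + 31 + 30 + 31 + 30 + 31 + 31 + 28 + 6 = 399.
The subtraction is earlier − later, so the result is −399 → -399.

-399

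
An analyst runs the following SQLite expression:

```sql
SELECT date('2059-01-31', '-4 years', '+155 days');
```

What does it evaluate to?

2055-07-05

Adding -4 years to 2059-01-31 gives 2055-01-31.
Applying '+155 days' to 2055-01-31: counting 155 days forward gives 2055-07-05.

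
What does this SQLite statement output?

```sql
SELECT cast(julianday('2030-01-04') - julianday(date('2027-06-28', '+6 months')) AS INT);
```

738

Adding +6 months to 2027-06-28 gives 2027-12-28.
3 days remain in December 2027 after the 28th (31 − 28).
Full months from January 2028 through December 2029 contribute their day counts.
Then 4 days into January 2030.
Total: 3 + 31 + 29 + 31 + 30 + 31 + 30 + 31 + 31 + 30 + 31 + 30 + 31 + 31 + 28 + 31 + 30 + 31 + 30 + 31 + 31 + 30 + 31 + 30 + 31 + 4 = 738.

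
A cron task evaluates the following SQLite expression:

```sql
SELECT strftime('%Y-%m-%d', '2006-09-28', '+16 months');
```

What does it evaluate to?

First apply '+16 months': 2006-09-28 → 2008-01-28.
`%Y-%m-%d` extracts the ISO date: 2008-01-28.

2008-01-28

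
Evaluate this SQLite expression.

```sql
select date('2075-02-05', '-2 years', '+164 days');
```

Adding -2 years to 2075-02-05 gives 2073-02-05.
Applying '+164 days' to 2073-02-05: counting 164 days forward gives 2073-07-19.

2073-07-19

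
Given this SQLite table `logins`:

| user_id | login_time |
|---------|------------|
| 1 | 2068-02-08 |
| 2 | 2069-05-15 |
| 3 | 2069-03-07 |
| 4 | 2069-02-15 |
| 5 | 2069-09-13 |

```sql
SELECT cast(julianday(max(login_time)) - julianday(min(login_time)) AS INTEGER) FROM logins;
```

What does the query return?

MIN = 2068-02-08, MAX = 2069-09-13.
21 days remain in February 2068 after the 8th (29 − 8).
Full months from March 2068 through August 2069 contribute their day counts.
Then 13 days into September 2069.
Total: 21 + 31 + 30 + 31 + 30 + 31 + 31 + 30 + 31 + 30 + 31 + 31 + 28 + 31 + 30 + 31 + 30 + 31 + 31 + 13 = 583.

583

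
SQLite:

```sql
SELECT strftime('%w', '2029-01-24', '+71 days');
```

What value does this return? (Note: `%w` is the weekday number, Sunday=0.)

4

First apply '+71 days': 2029-01-24 → 2029-04-05.
2029-04-05 is a Thursday; with Sunday=0 that is 4.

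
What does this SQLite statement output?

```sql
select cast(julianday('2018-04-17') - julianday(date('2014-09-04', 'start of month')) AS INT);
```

1324

`start of month` rewinds 2014-09-04 to 2014-09-01.
29 days remain in September 2014 after the 1st (30 − 1).
Full months from October 2014 through March 2018 contribute their day counts.
Then 17 days into April 2018.
Total: 29 + 31 + 30 + 31 + 31 + 28 + 31 + 30 + 31 + 30 + 31 + 31 + 30 + 31 + 30 + 31 + 31 + 29 + 31 + 30 + 31 + 30 + 31 + 31 + 30 + 31 + 30 + 31 + 31 + 28 + 31 + 30 + 31 + 30 + 31 + 31 + 30 + 31 + 30 + 31 + 31 + 28 + 31 + 17 = 1324.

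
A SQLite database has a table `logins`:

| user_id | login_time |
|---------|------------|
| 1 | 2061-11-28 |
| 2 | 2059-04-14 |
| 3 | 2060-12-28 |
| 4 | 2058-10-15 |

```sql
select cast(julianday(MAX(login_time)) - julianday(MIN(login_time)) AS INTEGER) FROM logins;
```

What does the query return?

1140

MIN = 2058-10-15, MAX = 2061-11-28.
16 days remain in October 2058 after the 15th (31 − 15).
Full months from November 2058 through October 2061 contribute their day counts.
Then 28 days into November 2061.
Total: 16 + 30 + 31 + 31 + 28 + 31 + 30 + 31 + 30 + 31 + 31 + 30 + 31 + 30 + 31 + 31 + 29 + 31 + 30 + 31 + 30 + 31 + 31 + 30 + 31 + 30 + 31 + 31 + 28 + 31 + 30 + 31 + 30 + 31 + 31 + 30 + 31 + 28 = 1140.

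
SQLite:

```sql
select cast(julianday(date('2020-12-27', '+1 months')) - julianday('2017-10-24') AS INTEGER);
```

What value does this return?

1191

Adding +1 month to 2020-12-27 gives 2021-01-27.
7 days remain in October 2017 after the 24th (31 − 24).
Full months from November 2017 through December 2020 contribute their day counts.
Then 27 days into January 2021.
Total: 7 + 30 + 31 + 31 + 28 + 31 + 30 + 31 + 30 + 31 + 31 + 30 + 31 + 30 + 31 + 31 + 28 + 31 + 30 + 31 + 30 + 31 + 31 + 30 + 31 + 30 + 31 + 31 + 29 + 31 + 30 + 31 + 30 + 31 + 31 + 30 + 31 + 30 + 31 + 27 = 1191.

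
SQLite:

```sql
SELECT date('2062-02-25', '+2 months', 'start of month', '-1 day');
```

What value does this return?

2062-03-31

Adding +2 months to 2062-02-25 gives 2062-04-25.
`start of month` rewinds 2062-04-25 to 2062-04-01.
Going back 1 day from 2062-04-01 reaches 2062-03-31 (last day of March, 31 days).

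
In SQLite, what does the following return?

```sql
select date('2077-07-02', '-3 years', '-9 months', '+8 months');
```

2074-06-02

Adding -3 years to 2077-07-02 gives 2074-07-02.
Adding -9 months to 2074-07-02 gives 2073-10-02.
Adding +8 months to 2073-10-02 gives 2074-06-02.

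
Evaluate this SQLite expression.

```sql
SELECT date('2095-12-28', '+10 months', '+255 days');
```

2097-07-10

Adding +10 months to 2095-12-28 gives 2096-10-28.
Applying '+255 days' to 2096-10-28: counting 255 days forward gives 2097-07-10.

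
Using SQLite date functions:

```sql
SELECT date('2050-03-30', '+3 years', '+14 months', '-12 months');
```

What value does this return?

Adding +3 years to 2050-03-30 gives 2053-03-30.
Adding +14 months to 2053-03-30 gives 2054-05-30.
Adding -12 months to 2054-05-30 gives 2053-05-30.

2053-05-30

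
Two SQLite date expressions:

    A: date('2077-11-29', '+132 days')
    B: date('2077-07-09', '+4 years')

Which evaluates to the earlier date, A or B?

A

A = 2078-04-10.
B = 2081-07-09.
A is earlier.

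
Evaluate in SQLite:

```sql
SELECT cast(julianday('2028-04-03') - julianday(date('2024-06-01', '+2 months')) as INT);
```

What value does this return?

Adding +2 months to 2024-06-01 gives 2024-08-01.
30 days remain in August 2024 after the 1st (31 − 1).
Full months from September 2024 through March 2028 contribute their day counts.
Then 3 days into April 2028.
Total: 30 + 30 + 31 + 30 + 31 + 31 + 28 + 31 + 30 + 31 + 30 + 31 + 31 + 30 + 31 + 30 + 31 + 31 + 28 + 31 + 30 + 31 + 30 + 31 + 31 + 30 + 31 + 30 + 31 + 31 + 28 + 31 + 30 + 31 + 30 + 31 + 31 + 30 + 31 + 30 + 31 + 31 + 29 + 31 + 3 = 1341.

1341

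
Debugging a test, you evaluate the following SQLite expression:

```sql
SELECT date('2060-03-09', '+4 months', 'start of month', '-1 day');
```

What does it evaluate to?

Adding +4 months to 2060-03-09 gives 2060-07-09.
`start of month` rewinds 2060-07-09 to 2060-07-01.
Going back 1 day from 2060-07-01 reaches 2060-06-30 (last day of June, 30 days).

2060-06-30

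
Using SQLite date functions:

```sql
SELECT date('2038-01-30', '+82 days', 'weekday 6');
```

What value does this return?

Applying '+82 days' to 2038-01-30: counting 82 days forward gives 2038-04-22.
`weekday 6` advances to the next Saturday; 2038-04-22 is a Thursday, so it moves forward to 2038-04-24.

2038-04-24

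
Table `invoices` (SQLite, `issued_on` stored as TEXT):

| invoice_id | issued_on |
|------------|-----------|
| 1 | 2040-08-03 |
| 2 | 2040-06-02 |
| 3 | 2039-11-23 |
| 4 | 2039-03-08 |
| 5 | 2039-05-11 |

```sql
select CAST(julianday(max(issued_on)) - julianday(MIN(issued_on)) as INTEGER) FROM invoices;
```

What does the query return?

514

MIN = 2039-03-08, MAX = 2040-08-03.
23 days remain in March 2039 after the 8th (31 − 8).
Full months from April 2039 through July 2040 contribute their day counts.
Then 3 days into August 2040.
Total: 23 + 30 + 31 + 30 + 31 + 31 + 30 + 31 + 30 + 31 + 31 + 29 + 31 + 30 + 31 + 30 + 31 + 3 = 514.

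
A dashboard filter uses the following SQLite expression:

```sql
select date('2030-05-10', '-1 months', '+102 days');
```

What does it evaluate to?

Adding -1 month to 2030-05-10 gives 2030-04-10.
Applying '+102 days' to 2030-04-10: counting 102 days forward gives 2030-07-21.

2030-07-21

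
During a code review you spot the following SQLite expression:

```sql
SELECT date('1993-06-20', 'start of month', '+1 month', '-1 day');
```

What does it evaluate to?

`start of month` rewinds 1993-06-20 to 1993-06-01.
Adding +1 month to 1993-06-01 gives 1993-07-01.
Going back 1 day from 1993-07-01 reaches 1993-06-30 (last day of June, 30 days).

1993-06-30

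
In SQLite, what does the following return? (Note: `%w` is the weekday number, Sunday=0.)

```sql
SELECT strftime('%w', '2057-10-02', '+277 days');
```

6

First apply '+277 days': 2057-10-02 → 2058-07-06.
2058-07-06 is a Saturday; with Sunday=0 that is 6.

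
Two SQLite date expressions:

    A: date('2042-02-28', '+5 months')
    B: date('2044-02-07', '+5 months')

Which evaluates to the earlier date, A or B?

A

A = 2042-07-28.
B = 2044-07-07.
A is earlier.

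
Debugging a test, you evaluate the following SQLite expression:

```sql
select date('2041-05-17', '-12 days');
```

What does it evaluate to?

Going back 12 days within May lands on 2041-05-05.

2041-05-05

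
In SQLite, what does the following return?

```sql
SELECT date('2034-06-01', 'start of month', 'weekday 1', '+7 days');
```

2034-06-12

`start of month` rewinds 2034-06-01 to 2034-06-01.
`weekday 1` advances to the next Monday; 2034-06-01 is a Thursday, so it moves forward to 2034-06-05.
Advancing 7 more days within June lands on 2034-06-12.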